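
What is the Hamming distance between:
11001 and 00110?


XOR: 11111
Count of 1s: 5

5


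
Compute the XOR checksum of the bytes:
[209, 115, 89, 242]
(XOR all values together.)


XOR chain: 209 ^ 115 ^ 89 ^ 242 = 9

9


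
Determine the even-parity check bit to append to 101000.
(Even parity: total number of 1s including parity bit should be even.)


Number of 1s in data: 2
Parity bit: 0

0


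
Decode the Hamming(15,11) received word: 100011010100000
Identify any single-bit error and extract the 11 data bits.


Syndrome = 0: no error detected

Data: 01100100000 (no errors)


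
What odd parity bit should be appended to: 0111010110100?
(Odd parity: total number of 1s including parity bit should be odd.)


Number of 1s in data: 7
Parity bit: 0

0


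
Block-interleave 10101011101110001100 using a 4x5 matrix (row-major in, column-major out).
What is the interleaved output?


Matrix:
  10101
  01110
  11100
  01100
Read columns: 10100111111101001000

10100111111101001000


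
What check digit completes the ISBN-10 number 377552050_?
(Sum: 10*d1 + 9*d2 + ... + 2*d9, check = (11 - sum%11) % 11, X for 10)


Weighted sum: 239
239 mod 11 = 8

Check digit: 3


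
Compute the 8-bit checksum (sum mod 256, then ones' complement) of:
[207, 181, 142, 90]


Sum = 620 mod 256 = 108
Complement = 147

147


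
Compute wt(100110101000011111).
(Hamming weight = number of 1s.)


Counting 1s in 100110101000011111

10


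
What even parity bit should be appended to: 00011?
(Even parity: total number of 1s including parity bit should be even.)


Number of 1s in data: 2
Parity bit: 0

0


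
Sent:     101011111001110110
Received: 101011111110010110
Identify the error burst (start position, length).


XOR: 000000000111100000

Burst at position 9, length 4


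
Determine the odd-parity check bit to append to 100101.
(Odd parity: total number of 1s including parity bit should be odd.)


Number of 1s in data: 3
Parity bit: 0

0


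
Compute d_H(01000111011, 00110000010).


XOR: 01110111001
Count of 1s: 7

7


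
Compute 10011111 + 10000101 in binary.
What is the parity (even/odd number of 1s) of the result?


10011111 = 159
10000101 = 133
Sum = 292 = 100100100
1s count = 3

odd parity (3 ones in 100100100)


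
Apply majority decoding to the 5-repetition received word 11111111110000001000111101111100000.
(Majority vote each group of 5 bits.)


Groups: 11111, 11111, 00000, 01000, 11110, 11111, 00000
Majority votes: 1100110

1100110


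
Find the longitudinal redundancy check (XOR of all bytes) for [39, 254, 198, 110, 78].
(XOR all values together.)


XOR chain: 39 ^ 254 ^ 198 ^ 110 ^ 78 = 63

63


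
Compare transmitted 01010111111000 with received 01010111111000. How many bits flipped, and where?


XOR: 00000000000000

0 errors (received matches sent)


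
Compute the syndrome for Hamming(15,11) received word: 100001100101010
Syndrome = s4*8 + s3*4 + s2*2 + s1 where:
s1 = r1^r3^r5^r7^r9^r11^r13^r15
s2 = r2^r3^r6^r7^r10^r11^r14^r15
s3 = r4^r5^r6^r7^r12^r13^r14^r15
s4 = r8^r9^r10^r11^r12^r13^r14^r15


s1=0, s2=0, s3=0, s4=1

Syndrome = 8 (error at position 8)


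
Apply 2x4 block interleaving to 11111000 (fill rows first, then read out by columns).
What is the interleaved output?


Matrix:
  1111
  1000
Read columns: 11101010

11101010


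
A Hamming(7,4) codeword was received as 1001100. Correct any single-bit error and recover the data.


Syndrome = 0: no error detected

Data: 0100 (no errors)


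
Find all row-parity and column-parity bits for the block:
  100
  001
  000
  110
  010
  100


Row parities: 110011
Column parities: 101

Row P: 110011, Col P: 101, Corner: 0


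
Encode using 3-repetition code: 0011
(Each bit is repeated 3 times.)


Each bit -> 3 copies

000000111111


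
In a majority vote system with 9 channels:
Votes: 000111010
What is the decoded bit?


Ones: 4 out of 9
Threshold: 5

0 (4/9 voted 1)


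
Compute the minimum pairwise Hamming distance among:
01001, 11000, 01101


Comparing all pairs, minimum distance: 1
Can detect 0 errors, correct 0 errors

1


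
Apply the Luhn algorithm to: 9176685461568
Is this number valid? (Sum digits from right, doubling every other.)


Luhn sum = 71
71 mod 10 = 1

Invalid (Luhn sum mod 10 = 1)


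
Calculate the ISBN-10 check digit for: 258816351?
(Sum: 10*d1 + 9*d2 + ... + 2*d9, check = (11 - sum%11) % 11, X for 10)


Weighted sum: 250
250 mod 11 = 8

Check digit: 3


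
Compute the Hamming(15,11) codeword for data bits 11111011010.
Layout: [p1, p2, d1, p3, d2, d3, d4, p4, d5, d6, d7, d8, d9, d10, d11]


Parity bits: p1=1, p2=1, p3=1, p4=0

111111101011010


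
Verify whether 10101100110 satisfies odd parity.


Number of 1s: 6

No, parity error (6 ones)


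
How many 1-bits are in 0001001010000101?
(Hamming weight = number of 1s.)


Counting 1s in 0001001010000101

5


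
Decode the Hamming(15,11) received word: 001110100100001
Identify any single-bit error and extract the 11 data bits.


Syndrome = 0: no error detected

Data: 11010100001 (no errors)


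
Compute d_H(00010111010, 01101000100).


XOR: 01111111110
Count of 1s: 9

9


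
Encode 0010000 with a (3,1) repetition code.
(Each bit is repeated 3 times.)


Each bit -> 3 copies

000000111000000000000


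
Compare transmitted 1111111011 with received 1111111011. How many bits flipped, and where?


XOR: 0000000000

0 errors (received matches sent)


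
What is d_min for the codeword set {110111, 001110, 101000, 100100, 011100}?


Comparing all pairs, minimum distance: 2
Can detect 1 errors, correct 0 errors

2


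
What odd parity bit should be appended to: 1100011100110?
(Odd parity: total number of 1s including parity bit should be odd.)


Number of 1s in data: 7
Parity bit: 0

0


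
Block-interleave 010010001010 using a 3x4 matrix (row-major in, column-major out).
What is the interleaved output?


Matrix:
  0100
  1000
  1010
Read columns: 011100001000

011100001000


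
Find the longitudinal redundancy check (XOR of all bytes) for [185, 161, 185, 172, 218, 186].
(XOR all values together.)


XOR chain: 185 ^ 161 ^ 185 ^ 172 ^ 218 ^ 186 = 109

109


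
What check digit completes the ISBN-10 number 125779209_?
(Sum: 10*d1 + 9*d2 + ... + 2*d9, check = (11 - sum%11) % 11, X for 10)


Weighted sum: 230
230 mod 11 = 10

Check digit: 1


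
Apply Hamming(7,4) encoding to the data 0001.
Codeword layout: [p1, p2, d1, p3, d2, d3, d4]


Parity bits: p1=1, p2=1, p3=1

1101001


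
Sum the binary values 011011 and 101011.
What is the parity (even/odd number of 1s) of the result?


011011 = 27
101011 = 43
Sum = 70 = 1000110
1s count = 3

odd parity (3 ones in 1000110)


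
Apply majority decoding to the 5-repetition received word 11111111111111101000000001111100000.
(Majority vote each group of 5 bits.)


Groups: 11111, 11111, 11111, 01000, 00000, 11111, 00000
Majority votes: 1110010

1110010


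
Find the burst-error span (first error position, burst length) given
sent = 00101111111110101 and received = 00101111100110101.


XOR: 00000000011000000

Burst at position 9, length 2


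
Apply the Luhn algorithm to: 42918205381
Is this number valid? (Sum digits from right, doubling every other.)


Luhn sum = 43
43 mod 10 = 3

Invalid (Luhn sum mod 10 = 3)


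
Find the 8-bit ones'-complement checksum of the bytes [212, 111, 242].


Sum = 565 mod 256 = 53
Complement = 202

202


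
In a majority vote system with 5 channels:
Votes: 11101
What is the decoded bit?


Ones: 4 out of 5
Threshold: 3

1 (4/5 voted 1)


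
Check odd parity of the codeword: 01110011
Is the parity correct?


Number of 1s: 5

Yes, parity is correct (5 ones)


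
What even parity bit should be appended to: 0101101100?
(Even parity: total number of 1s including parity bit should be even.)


Number of 1s in data: 5
Parity bit: 1

1


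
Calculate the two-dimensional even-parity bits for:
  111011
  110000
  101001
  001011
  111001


Row parities: 10110
Column parities: 010000

Row P: 10110, Col P: 010000, Corner: 1


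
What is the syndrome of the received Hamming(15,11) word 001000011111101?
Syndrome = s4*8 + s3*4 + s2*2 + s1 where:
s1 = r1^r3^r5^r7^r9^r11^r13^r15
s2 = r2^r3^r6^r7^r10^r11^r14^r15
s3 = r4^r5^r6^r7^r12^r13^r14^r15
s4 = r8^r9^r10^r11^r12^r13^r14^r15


s1=1, s2=0, s3=1, s4=1

Syndrome = 13 (error at position 13)


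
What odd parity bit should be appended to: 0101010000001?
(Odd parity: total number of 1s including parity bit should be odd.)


Number of 1s in data: 4
Parity bit: 1

1


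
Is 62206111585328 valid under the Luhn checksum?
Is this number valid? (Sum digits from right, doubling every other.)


Luhn sum = 41
41 mod 10 = 1

Invalid (Luhn sum mod 10 = 1)


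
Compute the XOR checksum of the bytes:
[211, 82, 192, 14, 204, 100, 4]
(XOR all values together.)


XOR chain: 211 ^ 82 ^ 192 ^ 14 ^ 204 ^ 100 ^ 4 = 227

227


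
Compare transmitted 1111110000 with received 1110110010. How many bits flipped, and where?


XOR: 0001000010

2 error(s) at position(s): 3, 8


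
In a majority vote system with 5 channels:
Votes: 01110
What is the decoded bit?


Ones: 3 out of 5
Threshold: 3

1 (3/5 voted 1)


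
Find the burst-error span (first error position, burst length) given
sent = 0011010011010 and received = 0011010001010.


XOR: 0000000010000

Burst at position 8, length 1


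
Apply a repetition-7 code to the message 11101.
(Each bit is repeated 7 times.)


Each bit -> 7 copies

11111111111111111111100000001111111


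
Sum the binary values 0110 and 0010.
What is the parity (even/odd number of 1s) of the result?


0110 = 6
0010 = 2
Sum = 8 = 1000
1s count = 1

odd parity (1 ones in 1000)


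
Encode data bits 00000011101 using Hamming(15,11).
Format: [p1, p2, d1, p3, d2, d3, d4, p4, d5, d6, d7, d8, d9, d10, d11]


Parity bits: p1=1, p2=0, p3=1, p4=0

100100000011101


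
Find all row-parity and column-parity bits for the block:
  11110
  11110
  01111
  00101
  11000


Row parities: 00000
Column parities: 10010

Row P: 00000, Col P: 10010, Corner: 0


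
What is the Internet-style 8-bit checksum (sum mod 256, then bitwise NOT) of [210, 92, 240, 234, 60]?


Sum = 836 mod 256 = 68
Complement = 187

187


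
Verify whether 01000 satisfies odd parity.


Number of 1s: 1

Yes, parity is correct (1 ones)


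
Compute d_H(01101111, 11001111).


XOR: 10100000
Count of 1s: 2

2


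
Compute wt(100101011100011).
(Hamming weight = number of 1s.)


Counting 1s in 100101011100011

8


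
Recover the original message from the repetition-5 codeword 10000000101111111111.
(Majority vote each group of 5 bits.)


Groups: 10000, 00010, 11111, 11111
Majority votes: 0011

0011


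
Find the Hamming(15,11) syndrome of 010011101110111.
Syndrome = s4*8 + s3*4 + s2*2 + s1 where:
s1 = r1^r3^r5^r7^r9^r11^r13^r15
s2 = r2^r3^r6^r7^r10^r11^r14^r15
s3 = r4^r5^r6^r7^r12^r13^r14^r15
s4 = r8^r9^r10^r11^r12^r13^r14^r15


s1=0, s2=1, s3=0, s4=0

Syndrome = 2 (error at position 2)


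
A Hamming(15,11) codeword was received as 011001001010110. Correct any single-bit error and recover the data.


Syndrome = 6: error at position 6

Data: 10001010110 (corrected bit 6)


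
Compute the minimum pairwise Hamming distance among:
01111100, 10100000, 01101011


Comparing all pairs, minimum distance: 4
Can detect 3 errors, correct 1 errors

4


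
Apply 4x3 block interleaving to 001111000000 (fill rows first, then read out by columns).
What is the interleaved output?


Matrix:
  001
  111
  000
  000
Read columns: 010001001100

010001001100


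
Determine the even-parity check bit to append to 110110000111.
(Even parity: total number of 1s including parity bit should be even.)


Number of 1s in data: 7
Parity bit: 1

1


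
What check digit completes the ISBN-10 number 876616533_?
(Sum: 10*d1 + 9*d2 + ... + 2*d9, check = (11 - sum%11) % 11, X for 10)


Weighted sum: 304
304 mod 11 = 7

Check digit: 4


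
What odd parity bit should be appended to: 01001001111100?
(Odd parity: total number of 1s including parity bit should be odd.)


Number of 1s in data: 7
Parity bit: 0

0


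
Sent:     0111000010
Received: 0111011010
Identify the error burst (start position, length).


XOR: 0000011000

Burst at position 5, length 2


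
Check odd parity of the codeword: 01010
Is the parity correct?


Number of 1s: 2

No, parity error (2 ones)


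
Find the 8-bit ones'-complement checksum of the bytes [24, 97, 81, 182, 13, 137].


Sum = 534 mod 256 = 22
Complement = 233

233


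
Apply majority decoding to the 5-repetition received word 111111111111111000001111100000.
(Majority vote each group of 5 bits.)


Groups: 11111, 11111, 11111, 00000, 11111, 00000
Majority votes: 111010

111010


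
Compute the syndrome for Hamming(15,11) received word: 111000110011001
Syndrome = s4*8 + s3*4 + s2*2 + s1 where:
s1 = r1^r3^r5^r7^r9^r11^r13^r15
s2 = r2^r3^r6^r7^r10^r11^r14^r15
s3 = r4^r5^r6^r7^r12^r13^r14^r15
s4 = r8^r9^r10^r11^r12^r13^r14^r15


s1=1, s2=1, s3=1, s4=0

Syndrome = 7 (error at position 7)


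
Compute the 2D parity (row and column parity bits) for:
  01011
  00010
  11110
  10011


Row parities: 1101
Column parities: 00100

Row P: 1101, Col P: 00100, Corner: 1


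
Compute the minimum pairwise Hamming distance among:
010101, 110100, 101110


Comparing all pairs, minimum distance: 2
Can detect 1 errors, correct 0 errors

2


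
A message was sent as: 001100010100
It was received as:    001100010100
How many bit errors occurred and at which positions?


XOR: 000000000000

0 errors (received matches sent)


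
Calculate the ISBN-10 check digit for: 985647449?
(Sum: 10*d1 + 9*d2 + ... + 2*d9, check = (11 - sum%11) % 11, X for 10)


Weighted sum: 349
349 mod 11 = 8

Check digit: 3


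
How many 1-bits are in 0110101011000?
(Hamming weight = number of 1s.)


Counting 1s in 0110101011000

6


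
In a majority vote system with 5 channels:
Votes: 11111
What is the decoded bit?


Ones: 5 out of 5
Threshold: 3

1 (5/5 voted 1)


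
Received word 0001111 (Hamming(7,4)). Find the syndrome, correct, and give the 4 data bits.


Syndrome = 0: no error detected

Data: 0111 (no errors)


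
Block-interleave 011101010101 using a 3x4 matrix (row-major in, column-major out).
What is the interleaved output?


Matrix:
  0111
  0101
  0101
Read columns: 000111100111

000111100111


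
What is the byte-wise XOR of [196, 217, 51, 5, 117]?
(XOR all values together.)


XOR chain: 196 ^ 217 ^ 51 ^ 5 ^ 117 = 94

94


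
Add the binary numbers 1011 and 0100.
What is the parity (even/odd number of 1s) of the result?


1011 = 11
0100 = 4
Sum = 15 = 1111
1s count = 4

even parity (4 ones in 1111)


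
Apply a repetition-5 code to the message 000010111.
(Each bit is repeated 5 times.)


Each bit -> 5 copies

000000000000000000001111100000111111111111111


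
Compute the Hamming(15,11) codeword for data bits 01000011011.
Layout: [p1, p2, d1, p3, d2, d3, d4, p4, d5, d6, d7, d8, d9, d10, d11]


Parity bits: p1=1, p2=1, p3=0, p4=0

110010000011011


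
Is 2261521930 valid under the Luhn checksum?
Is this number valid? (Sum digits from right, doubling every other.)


Luhn sum = 30
30 mod 10 = 0

Valid (Luhn sum mod 10 = 0)


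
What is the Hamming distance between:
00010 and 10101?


XOR: 10111
Count of 1s: 4

4


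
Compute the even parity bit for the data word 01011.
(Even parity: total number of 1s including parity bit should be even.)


Number of 1s in data: 3
Parity bit: 1

1


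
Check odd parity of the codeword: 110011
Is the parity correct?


Number of 1s: 4

No, parity error (4 ones)


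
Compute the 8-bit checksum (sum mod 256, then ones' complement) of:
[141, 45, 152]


Sum = 338 mod 256 = 82
Complement = 173

173


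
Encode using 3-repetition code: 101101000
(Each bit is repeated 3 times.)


Each bit -> 3 copies

111000111111000111000000000


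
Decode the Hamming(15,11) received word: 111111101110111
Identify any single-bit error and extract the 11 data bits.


Syndrome = 4: error at position 4

Data: 11111110111 (corrected bit 4)


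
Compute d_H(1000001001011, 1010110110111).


XOR: 0010111111100
Count of 1s: 8

8


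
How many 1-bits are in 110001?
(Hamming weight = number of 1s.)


Counting 1s in 110001

3


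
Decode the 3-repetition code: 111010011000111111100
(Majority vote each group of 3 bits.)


Groups: 111, 010, 011, 000, 111, 111, 100
Majority votes: 1010110

1010110


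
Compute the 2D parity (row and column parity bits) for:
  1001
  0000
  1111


Row parities: 000
Column parities: 0110

Row P: 000, Col P: 0110, Corner: 0


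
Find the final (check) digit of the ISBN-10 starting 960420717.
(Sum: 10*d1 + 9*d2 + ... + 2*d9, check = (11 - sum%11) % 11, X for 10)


Weighted sum: 229
229 mod 11 = 9

Check digit: 2


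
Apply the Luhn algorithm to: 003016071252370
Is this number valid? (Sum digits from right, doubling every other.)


Luhn sum = 34
34 mod 10 = 4

Invalid (Luhn sum mod 10 = 4)


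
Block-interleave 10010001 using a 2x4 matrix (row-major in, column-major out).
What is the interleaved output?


Matrix:
  1001
  0001
Read columns: 10000011

10000011


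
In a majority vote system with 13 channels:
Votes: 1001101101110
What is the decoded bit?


Ones: 8 out of 13
Threshold: 7

1 (8/13 voted 1)


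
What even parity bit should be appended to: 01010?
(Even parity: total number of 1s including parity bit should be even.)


Number of 1s in data: 2
Parity bit: 0

0


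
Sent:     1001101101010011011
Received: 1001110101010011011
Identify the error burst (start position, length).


XOR: 0000011000000000000

Burst at position 5, length 2


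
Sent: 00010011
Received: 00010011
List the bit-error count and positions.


XOR: 00000000

0 errors (received matches sent)


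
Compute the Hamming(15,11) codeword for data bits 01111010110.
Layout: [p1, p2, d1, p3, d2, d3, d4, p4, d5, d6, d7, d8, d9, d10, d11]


Parity bits: p1=1, p2=0, p3=1, p4=0

100111101010110


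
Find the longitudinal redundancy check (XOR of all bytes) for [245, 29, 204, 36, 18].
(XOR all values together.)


XOR chain: 245 ^ 29 ^ 204 ^ 36 ^ 18 = 18

18


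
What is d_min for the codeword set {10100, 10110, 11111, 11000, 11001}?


Comparing all pairs, minimum distance: 1
Can detect 0 errors, correct 0 errors

1


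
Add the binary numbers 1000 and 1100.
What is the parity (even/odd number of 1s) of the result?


1000 = 8
1100 = 12
Sum = 20 = 10100
1s count = 2

even parity (2 ones in 10100)


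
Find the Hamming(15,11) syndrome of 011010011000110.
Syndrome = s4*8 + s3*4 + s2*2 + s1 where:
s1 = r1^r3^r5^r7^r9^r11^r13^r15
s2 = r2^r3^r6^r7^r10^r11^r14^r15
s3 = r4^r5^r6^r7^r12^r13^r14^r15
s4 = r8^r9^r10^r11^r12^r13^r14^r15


s1=0, s2=1, s3=1, s4=0

Syndrome = 6 (error at position 6)


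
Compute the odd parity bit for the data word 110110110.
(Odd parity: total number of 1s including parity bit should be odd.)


Number of 1s in data: 6
Parity bit: 1

1


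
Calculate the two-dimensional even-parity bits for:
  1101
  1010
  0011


Row parities: 100
Column parities: 0100

Row P: 100, Col P: 0100, Corner: 1


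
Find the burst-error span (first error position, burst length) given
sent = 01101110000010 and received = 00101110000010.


XOR: 01000000000000

Burst at position 1, length 1


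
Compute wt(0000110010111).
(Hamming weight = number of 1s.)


Counting 1s in 0000110010111

6


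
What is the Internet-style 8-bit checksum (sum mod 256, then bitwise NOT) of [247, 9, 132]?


Sum = 388 mod 256 = 132
Complement = 123

123


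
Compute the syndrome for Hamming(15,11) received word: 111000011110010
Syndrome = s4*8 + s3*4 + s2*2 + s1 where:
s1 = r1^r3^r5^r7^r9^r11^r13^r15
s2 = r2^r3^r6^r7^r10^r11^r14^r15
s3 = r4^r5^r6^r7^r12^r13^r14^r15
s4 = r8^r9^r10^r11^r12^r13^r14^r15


s1=0, s2=1, s3=1, s4=1

Syndrome = 14 (error at position 14)


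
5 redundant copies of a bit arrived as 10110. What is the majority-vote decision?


Ones: 3 out of 5
Threshold: 3

1 (3/5 voted 1)


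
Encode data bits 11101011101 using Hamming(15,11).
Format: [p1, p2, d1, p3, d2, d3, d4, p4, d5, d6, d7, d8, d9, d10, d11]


Parity bits: p1=0, p2=0, p3=1, p4=1

001111011011101


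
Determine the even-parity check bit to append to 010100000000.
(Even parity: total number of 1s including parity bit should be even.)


Number of 1s in data: 2
Parity bit: 0

0


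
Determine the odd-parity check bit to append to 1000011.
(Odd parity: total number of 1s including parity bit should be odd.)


Number of 1s in data: 3
Parity bit: 0

0


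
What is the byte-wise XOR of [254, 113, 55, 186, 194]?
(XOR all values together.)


XOR chain: 254 ^ 113 ^ 55 ^ 186 ^ 194 = 192

192


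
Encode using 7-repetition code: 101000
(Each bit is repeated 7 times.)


Each bit -> 7 copies

111111100000001111111000000000000000000000


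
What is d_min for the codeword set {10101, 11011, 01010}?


Comparing all pairs, minimum distance: 2
Can detect 1 errors, correct 0 errors

2


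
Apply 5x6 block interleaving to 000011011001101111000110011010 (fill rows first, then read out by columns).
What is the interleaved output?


Matrix:
  000011
  011001
  101111
  000110
  011010
Read columns: 001000100101101001101011111100

001000100101101001101011111100


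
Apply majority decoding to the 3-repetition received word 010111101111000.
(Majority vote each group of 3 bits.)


Groups: 010, 111, 101, 111, 000
Majority votes: 01110

01110


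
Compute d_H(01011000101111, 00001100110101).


XOR: 01010100011010
Count of 1s: 6

6


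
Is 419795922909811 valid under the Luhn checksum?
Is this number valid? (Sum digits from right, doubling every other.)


Luhn sum = 74
74 mod 10 = 4

Invalid (Luhn sum mod 10 = 4)


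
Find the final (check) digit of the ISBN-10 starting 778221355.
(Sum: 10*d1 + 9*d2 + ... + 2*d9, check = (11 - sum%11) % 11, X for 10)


Weighted sum: 265
265 mod 11 = 1

Check digit: X


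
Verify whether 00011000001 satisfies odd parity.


Number of 1s: 3

Yes, parity is correct (3 ones)


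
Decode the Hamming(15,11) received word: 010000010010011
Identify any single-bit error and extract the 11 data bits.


Syndrome = 0: no error detected

Data: 00000010011 (no errors)


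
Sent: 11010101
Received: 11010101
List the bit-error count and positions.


XOR: 00000000

0 errors (received matches sent)


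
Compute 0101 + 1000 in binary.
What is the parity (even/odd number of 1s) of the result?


0101 = 5
1000 = 8
Sum = 13 = 1101
1s count = 3

odd parity (3 ones in 1101)


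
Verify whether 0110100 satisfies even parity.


Number of 1s: 3

No, parity error (3 ones)


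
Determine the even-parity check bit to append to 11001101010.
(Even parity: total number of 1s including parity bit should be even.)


Number of 1s in data: 6
Parity bit: 0

0


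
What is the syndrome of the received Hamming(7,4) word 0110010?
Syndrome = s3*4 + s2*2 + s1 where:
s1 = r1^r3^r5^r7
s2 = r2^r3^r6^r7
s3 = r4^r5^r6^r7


s1=1, s2=1, s3=1

Syndrome = 7 (error at position 7)


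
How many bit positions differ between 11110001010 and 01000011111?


XOR: 10110010101
Count of 1s: 6

6


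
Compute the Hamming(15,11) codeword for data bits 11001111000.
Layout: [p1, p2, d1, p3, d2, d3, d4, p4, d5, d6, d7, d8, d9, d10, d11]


Parity bits: p1=0, p2=1, p3=0, p4=0

011010001111000


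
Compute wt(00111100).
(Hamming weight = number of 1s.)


Counting 1s in 00111100

4


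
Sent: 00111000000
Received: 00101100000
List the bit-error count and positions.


XOR: 00010100000

2 error(s) at position(s): 3, 5


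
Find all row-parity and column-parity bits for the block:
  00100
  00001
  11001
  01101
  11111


Row parities: 11111
Column parities: 01110

Row P: 11111, Col P: 01110, Corner: 1


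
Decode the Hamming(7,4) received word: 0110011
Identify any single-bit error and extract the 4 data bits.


Syndrome = 0: no error detected

Data: 1011 (no errors)


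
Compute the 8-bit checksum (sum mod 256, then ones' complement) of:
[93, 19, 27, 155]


Sum = 294 mod 256 = 38
Complement = 217

217


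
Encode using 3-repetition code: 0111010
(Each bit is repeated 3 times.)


Each bit -> 3 copies

000111111111000111000


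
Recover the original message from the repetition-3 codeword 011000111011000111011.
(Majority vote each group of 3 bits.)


Groups: 011, 000, 111, 011, 000, 111, 011
Majority votes: 1011011

1011011


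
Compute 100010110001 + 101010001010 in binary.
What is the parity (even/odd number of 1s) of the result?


100010110001 = 2225
101010001010 = 2698
Sum = 4923 = 1001100111011
1s count = 8

even parity (8 ones in 1001100111011)


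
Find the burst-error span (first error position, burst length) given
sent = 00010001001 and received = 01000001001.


XOR: 01010000000

Burst at position 1, length 3


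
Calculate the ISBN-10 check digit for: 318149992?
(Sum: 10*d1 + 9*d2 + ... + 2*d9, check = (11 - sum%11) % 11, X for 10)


Weighted sum: 246
246 mod 11 = 4

Check digit: 7


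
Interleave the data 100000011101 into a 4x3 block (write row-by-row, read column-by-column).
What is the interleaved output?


Matrix:
  100
  000
  011
  101
Read columns: 100100100011

100100100011


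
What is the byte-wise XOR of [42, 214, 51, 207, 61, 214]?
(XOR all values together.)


XOR chain: 42 ^ 214 ^ 51 ^ 207 ^ 61 ^ 214 = 235

235


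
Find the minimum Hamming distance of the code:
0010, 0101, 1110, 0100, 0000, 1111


Comparing all pairs, minimum distance: 1
Can detect 0 errors, correct 0 errors

1


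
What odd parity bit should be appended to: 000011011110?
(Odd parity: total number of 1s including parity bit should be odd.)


Number of 1s in data: 6
Parity bit: 1

1


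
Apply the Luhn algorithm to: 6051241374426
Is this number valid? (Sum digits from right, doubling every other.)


Luhn sum = 59
59 mod 10 = 9

Invalid (Luhn sum mod 10 = 9)


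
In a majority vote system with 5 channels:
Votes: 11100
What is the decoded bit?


Ones: 3 out of 5
Threshold: 3

1 (3/5 voted 1)


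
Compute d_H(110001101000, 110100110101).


XOR: 000101011101
Count of 1s: 6

6


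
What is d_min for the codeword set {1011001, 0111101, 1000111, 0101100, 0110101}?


Comparing all pairs, minimum distance: 1
Can detect 0 errors, correct 0 errors

1


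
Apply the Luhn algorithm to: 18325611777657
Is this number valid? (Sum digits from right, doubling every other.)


Luhn sum = 59
59 mod 10 = 9

Invalid (Luhn sum mod 10 = 9)


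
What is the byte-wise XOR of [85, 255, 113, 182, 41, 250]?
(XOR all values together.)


XOR chain: 85 ^ 255 ^ 113 ^ 182 ^ 41 ^ 250 = 190

190


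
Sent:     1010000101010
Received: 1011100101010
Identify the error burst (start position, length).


XOR: 0001100000000

Burst at position 3, length 2


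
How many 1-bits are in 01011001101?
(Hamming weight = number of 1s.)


Counting 1s in 01011001101

6


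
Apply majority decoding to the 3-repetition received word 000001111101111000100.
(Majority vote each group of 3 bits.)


Groups: 000, 001, 111, 101, 111, 000, 100
Majority votes: 0011100

0011100


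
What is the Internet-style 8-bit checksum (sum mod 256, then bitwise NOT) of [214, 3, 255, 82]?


Sum = 554 mod 256 = 42
Complement = 213

213


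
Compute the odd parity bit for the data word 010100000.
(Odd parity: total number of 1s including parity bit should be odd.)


Number of 1s in data: 2
Parity bit: 1

1


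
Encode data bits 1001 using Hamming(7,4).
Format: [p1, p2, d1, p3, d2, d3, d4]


Parity bits: p1=0, p2=0, p3=1

0011001


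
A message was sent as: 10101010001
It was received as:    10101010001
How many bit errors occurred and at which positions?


XOR: 00000000000

0 errors (received matches sent)


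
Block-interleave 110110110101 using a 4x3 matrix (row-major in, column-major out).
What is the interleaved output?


Matrix:
  110
  110
  110
  101
Read columns: 111111100001

111111100001


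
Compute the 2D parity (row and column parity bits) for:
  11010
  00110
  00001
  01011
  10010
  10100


Row parities: 101100
Column parities: 10000

Row P: 101100, Col P: 10000, Corner: 1


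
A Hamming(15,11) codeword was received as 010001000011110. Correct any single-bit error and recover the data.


Syndrome = 0: no error detected

Data: 00100011110 (no errors)


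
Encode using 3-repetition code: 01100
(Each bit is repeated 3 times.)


Each bit -> 3 copies

000111111000000


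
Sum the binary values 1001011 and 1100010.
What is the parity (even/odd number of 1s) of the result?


1001011 = 75
1100010 = 98
Sum = 173 = 10101101
1s count = 5

odd parity (5 ones in 10101101)


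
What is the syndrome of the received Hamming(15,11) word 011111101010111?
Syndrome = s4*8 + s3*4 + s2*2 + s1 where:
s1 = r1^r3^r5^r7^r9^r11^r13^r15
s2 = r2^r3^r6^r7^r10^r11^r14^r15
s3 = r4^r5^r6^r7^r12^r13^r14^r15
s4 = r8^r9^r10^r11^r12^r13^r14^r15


s1=1, s2=1, s3=1, s4=1

Syndrome = 15 (error at position 15)


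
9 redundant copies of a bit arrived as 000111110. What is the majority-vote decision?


Ones: 5 out of 9
Threshold: 5

1 (5/9 voted 1)


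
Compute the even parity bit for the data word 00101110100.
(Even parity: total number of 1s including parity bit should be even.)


Number of 1s in data: 5
Parity bit: 1

1


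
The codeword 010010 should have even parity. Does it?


Number of 1s: 2

Yes, parity is correct (2 ones)


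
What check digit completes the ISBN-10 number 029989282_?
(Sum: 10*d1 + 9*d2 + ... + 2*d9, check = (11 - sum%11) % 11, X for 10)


Weighted sum: 282
282 mod 11 = 7

Check digit: 4


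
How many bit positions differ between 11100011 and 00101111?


XOR: 11001100
Count of 1s: 4

4


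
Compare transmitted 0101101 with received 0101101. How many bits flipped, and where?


XOR: 0000000

0 errors (received matches sent)


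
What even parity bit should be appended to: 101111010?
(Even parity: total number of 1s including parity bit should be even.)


Number of 1s in data: 6
Parity bit: 0

0


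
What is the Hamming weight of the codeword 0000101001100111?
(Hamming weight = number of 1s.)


Counting 1s in 0000101001100111

7


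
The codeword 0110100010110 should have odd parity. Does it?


Number of 1s: 6

No, parity error (6 ones)


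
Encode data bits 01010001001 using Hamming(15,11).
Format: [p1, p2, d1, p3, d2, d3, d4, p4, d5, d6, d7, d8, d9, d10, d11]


Parity bits: p1=1, p2=0, p3=0, p4=0

100010100001001


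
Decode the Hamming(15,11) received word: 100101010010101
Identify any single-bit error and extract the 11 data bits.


Syndrome = 2: error at position 2

Data: 00100010101 (corrected bit 2)


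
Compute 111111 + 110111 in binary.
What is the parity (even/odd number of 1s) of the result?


111111 = 63
110111 = 55
Sum = 118 = 1110110
1s count = 5

odd parity (5 ones in 1110110)


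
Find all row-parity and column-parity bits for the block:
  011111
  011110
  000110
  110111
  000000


Row parities: 10010
Column parities: 110000

Row P: 10010, Col P: 110000, Corner: 0


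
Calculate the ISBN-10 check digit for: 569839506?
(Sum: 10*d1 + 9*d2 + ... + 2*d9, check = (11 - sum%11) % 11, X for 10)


Weighted sum: 327
327 mod 11 = 8

Check digit: 3


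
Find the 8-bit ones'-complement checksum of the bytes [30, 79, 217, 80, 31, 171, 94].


Sum = 702 mod 256 = 190
Complement = 65

65


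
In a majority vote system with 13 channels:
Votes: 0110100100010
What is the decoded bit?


Ones: 5 out of 13
Threshold: 7

0 (5/13 voted 1)


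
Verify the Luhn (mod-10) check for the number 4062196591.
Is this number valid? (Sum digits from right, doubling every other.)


Luhn sum = 42
42 mod 10 = 2

Invalid (Luhn sum mod 10 = 2)


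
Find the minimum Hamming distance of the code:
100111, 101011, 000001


Comparing all pairs, minimum distance: 2
Can detect 1 errors, correct 0 errors

2


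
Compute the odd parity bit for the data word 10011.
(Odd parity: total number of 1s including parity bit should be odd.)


Number of 1s in data: 3
Parity bit: 0

0


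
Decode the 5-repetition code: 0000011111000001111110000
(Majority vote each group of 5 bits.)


Groups: 00000, 11111, 00000, 11111, 10000
Majority votes: 01010

01010


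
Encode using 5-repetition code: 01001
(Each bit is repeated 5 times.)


Each bit -> 5 copies

0000011111000000000011111


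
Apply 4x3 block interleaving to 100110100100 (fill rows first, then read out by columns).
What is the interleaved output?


Matrix:
  100
  110
  100
  100
Read columns: 111101000000

111101000000


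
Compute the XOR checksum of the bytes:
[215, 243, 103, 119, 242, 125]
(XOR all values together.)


XOR chain: 215 ^ 243 ^ 103 ^ 119 ^ 242 ^ 125 = 187

187


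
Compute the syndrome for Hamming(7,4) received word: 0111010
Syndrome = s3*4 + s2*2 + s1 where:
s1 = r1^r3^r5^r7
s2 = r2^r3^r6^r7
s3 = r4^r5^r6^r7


s1=1, s2=1, s3=0

Syndrome = 3 (error at position 3)


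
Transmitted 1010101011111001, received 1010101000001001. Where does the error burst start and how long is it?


XOR: 0000000011110000

Burst at position 8, length 4


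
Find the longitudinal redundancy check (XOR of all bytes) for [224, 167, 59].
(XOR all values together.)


XOR chain: 224 ^ 167 ^ 59 = 124

124


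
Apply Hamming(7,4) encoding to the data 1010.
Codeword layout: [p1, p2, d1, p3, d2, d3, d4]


Parity bits: p1=1, p2=0, p3=1

1011010


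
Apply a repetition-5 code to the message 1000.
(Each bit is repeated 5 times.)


Each bit -> 5 copies

11111000000000000000


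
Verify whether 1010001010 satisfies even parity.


Number of 1s: 4

Yes, parity is correct (4 ones)


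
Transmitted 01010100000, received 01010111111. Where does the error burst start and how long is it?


XOR: 00000011111

Burst at position 6, length 5


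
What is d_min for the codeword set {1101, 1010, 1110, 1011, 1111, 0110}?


Comparing all pairs, minimum distance: 1
Can detect 0 errors, correct 0 errors

1


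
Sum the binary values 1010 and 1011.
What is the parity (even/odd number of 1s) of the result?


1010 = 10
1011 = 11
Sum = 21 = 10101
1s count = 3

odd parity (3 ones in 10101)


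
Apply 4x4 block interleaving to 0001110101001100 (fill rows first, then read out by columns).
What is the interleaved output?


Matrix:
  0001
  1101
  0100
  1100
Read columns: 0101011100001100

0101011100001100


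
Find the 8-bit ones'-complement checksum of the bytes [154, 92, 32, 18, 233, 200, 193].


Sum = 922 mod 256 = 154
Complement = 101

101


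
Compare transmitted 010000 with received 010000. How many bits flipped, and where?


XOR: 000000

0 errors (received matches sent)


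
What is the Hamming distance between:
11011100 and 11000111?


XOR: 00011011
Count of 1s: 4

4


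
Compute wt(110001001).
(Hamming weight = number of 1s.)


Counting 1s in 110001001

4


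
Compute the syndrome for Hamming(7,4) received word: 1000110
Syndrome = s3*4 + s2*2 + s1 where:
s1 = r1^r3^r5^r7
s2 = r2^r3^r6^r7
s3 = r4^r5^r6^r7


s1=0, s2=1, s3=0

Syndrome = 2 (error at position 2)


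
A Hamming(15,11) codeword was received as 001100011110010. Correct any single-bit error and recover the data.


Syndrome = 9: error at position 9

Data: 10000110010 (corrected bit 9)


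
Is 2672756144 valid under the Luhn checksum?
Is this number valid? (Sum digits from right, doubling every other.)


Luhn sum = 43
43 mod 10 = 3

Invalid (Luhn sum mod 10 = 3)


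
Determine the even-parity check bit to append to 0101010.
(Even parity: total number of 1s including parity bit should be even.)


Number of 1s in data: 3
Parity bit: 1

1


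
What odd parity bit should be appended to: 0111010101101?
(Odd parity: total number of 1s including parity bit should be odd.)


Number of 1s in data: 8
Parity bit: 1

1


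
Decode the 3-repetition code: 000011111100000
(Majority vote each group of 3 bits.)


Groups: 000, 011, 111, 100, 000
Majority votes: 01100

01100


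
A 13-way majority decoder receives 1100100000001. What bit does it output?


Ones: 4 out of 13
Threshold: 7

0 (4/13 voted 1)


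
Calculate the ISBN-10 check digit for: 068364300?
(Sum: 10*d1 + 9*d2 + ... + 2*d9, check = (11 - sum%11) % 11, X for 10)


Weighted sum: 207
207 mod 11 = 9

Check digit: 2


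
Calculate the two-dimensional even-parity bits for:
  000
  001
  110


Row parities: 010
Column parities: 111

Row P: 010, Col P: 111, Corner: 1


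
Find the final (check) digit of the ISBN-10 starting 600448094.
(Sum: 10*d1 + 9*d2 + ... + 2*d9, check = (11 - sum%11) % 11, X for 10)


Weighted sum: 187
187 mod 11 = 0

Check digit: 0


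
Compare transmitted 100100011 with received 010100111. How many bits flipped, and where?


XOR: 110000100

3 error(s) at position(s): 0, 1, 6


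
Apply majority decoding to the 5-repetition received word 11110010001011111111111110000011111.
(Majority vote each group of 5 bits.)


Groups: 11110, 01000, 10111, 11111, 11111, 00000, 11111
Majority votes: 1011101

1011101


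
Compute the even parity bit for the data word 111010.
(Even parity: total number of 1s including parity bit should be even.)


Number of 1s in data: 4
Parity bit: 0

0


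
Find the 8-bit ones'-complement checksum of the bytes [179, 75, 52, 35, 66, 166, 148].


Sum = 721 mod 256 = 209
Complement = 46

46


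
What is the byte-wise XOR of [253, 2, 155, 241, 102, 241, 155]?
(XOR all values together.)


XOR chain: 253 ^ 2 ^ 155 ^ 241 ^ 102 ^ 241 ^ 155 = 153

153


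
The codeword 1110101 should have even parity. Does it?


Number of 1s: 5

No, parity error (5 ones)


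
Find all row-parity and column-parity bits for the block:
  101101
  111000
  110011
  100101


Row parities: 0101
Column parities: 000011

Row P: 0101, Col P: 000011, Corner: 0


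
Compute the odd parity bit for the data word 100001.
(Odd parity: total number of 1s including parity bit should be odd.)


Number of 1s in data: 2
Parity bit: 1

1


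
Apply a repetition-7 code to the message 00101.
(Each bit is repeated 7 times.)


Each bit -> 7 copies

00000000000000111111100000001111111


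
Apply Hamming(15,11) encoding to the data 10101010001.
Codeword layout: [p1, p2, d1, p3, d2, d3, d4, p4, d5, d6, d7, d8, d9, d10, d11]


Parity bits: p1=0, p2=0, p3=0, p4=1

001001011010001


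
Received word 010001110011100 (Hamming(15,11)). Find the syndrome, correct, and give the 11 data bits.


Syndrome = 1: error at position 1

Data: 00110011100 (corrected bit 1)


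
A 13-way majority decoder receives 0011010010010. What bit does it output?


Ones: 5 out of 13
Threshold: 7

0 (5/13 voted 1)


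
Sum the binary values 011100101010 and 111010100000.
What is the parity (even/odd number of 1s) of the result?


011100101010 = 1834
111010100000 = 3744
Sum = 5578 = 1010111001010
1s count = 7

odd parity (7 ones in 1010111001010)
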